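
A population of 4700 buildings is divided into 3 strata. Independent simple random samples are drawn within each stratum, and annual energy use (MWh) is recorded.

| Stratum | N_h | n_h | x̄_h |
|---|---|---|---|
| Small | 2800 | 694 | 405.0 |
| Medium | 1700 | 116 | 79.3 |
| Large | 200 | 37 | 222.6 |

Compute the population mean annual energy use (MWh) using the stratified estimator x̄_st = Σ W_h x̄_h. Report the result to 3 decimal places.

x̄_st ≈ 279.432

N = Σ N_h = 4700. Stratum weights W_h = N_h/N.
x̄_st = (2800·405.0 + 1700·79.3 + 200·222.6) / 4700 = 279.43191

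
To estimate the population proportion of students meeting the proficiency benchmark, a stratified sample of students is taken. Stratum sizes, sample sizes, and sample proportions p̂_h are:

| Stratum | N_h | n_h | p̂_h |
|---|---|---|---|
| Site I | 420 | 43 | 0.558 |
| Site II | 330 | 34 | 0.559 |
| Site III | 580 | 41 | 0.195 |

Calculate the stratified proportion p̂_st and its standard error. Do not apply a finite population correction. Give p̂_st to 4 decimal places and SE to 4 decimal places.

p̂_st ≈ 0.3999, SE ≈ 0.0423

N = 1330; stratum weights W_h = N_h/N.
p̂_st = Σ W_h p̂_h = (420·0.558 + 330·0.559 + 580·0.195)/1330 = 0.39995
V̂(p̂_st) = Σ W_h² p̂_h(1−p̂_h)/(n_h−1):
  stratum Site I: (420/1330)²·0.558·0.442/42 = 0.000585602
  stratum Site II: (330/1330)²·0.559·0.441/33 = 0.000459898
  stratum Site III: (580/1330)²·0.195·0.805/40 = 0.000746317
V̂(p̂_st) = 0.00179182; SE = √V̂ = 0.0423298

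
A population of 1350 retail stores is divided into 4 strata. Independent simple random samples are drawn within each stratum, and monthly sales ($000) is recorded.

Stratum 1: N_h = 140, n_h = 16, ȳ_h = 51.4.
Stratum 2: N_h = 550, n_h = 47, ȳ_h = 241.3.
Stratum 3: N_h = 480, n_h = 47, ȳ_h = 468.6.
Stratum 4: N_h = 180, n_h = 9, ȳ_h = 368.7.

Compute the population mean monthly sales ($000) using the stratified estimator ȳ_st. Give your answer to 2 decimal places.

N = Σ N_h = 1350. Stratum weights W_h = N_h/N.
ȳ_st = (140·51.4 + 550·241.3 + 480·468.6 + 180·368.7) / 1350 = 319.4111

ȳ_st ≈ 319.41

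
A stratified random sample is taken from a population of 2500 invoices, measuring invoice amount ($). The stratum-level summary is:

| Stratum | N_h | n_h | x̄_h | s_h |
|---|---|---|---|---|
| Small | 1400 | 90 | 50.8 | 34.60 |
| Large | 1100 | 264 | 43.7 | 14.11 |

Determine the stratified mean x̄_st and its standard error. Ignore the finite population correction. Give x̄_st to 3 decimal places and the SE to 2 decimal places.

x̄_st = Σ W_h x̄_h = (1400·50.8 + 1100·43.7)/2500 = 47.67600
V̂(x̄_st) = Σ W_h² s_h²/n_h, with W_h = N_h/N and N = 2500:
  stratum Small: (1400/2500)²·34.60²/90 = 4.17144
  stratum Large: (1100/2500)²·14.11²/264 = 0.146001
V̂(x̄_st) = 4.31744
SE(x̄_st) = √4.31744 = 2.07784

x̄_st ≈ 47.676, SE ≈ 2.08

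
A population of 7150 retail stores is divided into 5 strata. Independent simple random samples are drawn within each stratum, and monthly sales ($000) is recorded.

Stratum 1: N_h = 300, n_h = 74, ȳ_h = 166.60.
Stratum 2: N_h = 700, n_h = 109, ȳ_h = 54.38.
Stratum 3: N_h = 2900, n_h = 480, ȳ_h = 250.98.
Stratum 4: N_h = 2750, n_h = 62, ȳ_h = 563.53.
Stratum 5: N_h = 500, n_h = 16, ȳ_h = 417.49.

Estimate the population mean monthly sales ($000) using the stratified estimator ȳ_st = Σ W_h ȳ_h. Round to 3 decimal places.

ȳ_st ≈ 360.048

N = Σ N_h = 7150. Stratum weights W_h = N_h/N.
ȳ_st = (300·166.60 + 700·54.38 + 2900·250.98 + 2750·563.53 + 500·417.49) / 7150 = 360.04762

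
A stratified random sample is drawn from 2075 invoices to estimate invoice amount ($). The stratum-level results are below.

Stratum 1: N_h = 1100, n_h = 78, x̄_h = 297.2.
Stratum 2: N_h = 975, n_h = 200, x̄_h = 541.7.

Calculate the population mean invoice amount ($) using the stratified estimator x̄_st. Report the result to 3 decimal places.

x̄_st ≈ 412.086

N = Σ N_h = 2075. Stratum weights W_h = N_h/N.
x̄_st = (1100·297.2 + 975·541.7) / 2075 = 412.08554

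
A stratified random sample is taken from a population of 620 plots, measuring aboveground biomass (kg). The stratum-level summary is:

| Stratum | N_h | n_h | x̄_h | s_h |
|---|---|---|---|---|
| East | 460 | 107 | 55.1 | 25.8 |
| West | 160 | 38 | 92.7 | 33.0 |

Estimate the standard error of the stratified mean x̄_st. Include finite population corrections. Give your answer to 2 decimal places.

SE(x̄_st) ≈ 2.02

V̂(x̄_st) = Σ W_h² (1 − n_h/N_h) s_h²/n_h, with W_h = N_h/N and N = 620:
  stratum East: (460/620)²·(1 − 107/460)·25.8²/107 = 2.62788
  stratum West: (160/620)²·(1 − 38/160)·33.0²/38 = 1.45526
V̂(x̄_st) = 4.08314
SE(x̄_st) = √4.08314 = 2.02068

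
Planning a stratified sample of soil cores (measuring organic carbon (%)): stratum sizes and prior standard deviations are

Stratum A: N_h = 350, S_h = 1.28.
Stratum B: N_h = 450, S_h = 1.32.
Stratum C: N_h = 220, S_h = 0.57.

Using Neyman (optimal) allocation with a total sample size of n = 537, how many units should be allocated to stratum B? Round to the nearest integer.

273

Neyman allocation: n_h = n · N_h S_h / Σ N_i S_i, with n = 537.
  stratum A: N_h·S_h = 350·1.28 = 448.00
  stratum B: N_h·S_h = 450·1.32 = 594.00
  stratum C: N_h·S_h = 220·0.57 = 125.40
Σ N_h S_h = 1167.40
n for stratum B = 537·594.00/1167.40 = 273.238 → 273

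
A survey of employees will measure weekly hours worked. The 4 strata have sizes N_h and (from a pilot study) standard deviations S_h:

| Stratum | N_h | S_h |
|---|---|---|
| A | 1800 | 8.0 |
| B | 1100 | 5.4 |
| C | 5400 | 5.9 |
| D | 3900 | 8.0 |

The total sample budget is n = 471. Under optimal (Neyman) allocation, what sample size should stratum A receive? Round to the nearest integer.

Neyman allocation: n_h = n · N_h S_h / Σ N_i S_i, with n = 471.
  stratum A: N_h·S_h = 1800·8.0 = 14400.00
  stratum B: N_h·S_h = 1100·5.4 = 5940.00
  stratum C: N_h·S_h = 5400·5.9 = 31860.00
  stratum D: N_h·S_h = 3900·8.0 = 31200.00
Σ N_h S_h = 83400.00
n for stratum A = 471·14400.00/83400.00 = 81.324 → 81

81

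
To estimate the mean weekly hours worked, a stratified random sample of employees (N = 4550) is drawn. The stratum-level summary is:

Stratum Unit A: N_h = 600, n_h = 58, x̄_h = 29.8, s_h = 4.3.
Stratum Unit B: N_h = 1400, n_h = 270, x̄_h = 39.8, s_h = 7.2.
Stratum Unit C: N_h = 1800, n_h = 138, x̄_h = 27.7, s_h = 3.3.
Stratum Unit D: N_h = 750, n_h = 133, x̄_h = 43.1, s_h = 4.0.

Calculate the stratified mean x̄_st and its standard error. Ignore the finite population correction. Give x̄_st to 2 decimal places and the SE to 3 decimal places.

x̄_st ≈ 34.24, SE ≈ 0.198

x̄_st = Σ W_h x̄_h = (600·29.8 + 1400·39.8 + 1800·27.7 + 750·43.1)/4550 = 34.23846
V̂(x̄_st) = Σ W_h² s_h²/n_h, with W_h = N_h/N and N = 4550:
  stratum Unit A: (600/4550)²·4.3²/58 = 0.00554356
  stratum Unit B: (1400/4550)²·7.2²/270 = 0.0181775
  stratum Unit C: (1800/4550)²·3.3²/138 = 0.0123501
  stratum Unit D: (750/4550)²·4.0²/133 = 0.00326865
V̂(x̄_st) = 0.0393398
SE(x̄_st) = √0.0393398 = 0.198343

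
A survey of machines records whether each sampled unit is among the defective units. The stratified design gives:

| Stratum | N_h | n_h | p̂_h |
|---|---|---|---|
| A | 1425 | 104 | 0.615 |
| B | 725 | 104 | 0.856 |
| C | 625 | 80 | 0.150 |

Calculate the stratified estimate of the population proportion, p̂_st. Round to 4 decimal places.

N = 2775; stratum weights W_h = N_h/N.
p̂_st = Σ W_h p̂_h = (1425·0.615 + 725·0.856 + 625·0.150)/2775 = 0.57323

p̂_st ≈ 0.5732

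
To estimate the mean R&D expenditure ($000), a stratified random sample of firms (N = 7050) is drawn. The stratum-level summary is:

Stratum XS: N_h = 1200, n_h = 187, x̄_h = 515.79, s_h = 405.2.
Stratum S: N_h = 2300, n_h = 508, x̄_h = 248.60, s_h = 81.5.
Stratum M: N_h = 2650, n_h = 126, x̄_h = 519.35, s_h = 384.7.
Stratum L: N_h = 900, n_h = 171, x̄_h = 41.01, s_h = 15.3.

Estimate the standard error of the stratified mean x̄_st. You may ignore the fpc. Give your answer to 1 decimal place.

V̂(x̄_st) = Σ W_h² s_h²/n_h, with W_h = N_h/N and N = 7050:
  stratum XS: (1200/7050)²·405.2²/187 = 25.4379
  stratum S: (2300/7050)²·81.5²/508 = 1.39165
  stratum M: (2650/7050)²·384.7²/126 = 165.954
  stratum L: (900/7050)²·15.3²/171 = 0.0223097
V̂(x̄_st) = 192.806
SE(x̄_st) = √192.806 = 13.8855

SE(x̄_st) ≈ 13.9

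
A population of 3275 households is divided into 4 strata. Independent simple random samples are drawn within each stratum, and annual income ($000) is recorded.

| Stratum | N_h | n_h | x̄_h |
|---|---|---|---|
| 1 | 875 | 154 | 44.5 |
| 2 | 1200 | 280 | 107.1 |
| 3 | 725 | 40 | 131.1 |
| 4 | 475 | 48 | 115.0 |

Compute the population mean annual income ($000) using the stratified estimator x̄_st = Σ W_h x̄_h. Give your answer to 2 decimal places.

x̄_st ≈ 96.83

N = Σ N_h = 3275. Stratum weights W_h = N_h/N.
x̄_st = (875·44.5 + 1200·107.1 + 725·131.1 + 475·115.0) / 3275 = 96.8336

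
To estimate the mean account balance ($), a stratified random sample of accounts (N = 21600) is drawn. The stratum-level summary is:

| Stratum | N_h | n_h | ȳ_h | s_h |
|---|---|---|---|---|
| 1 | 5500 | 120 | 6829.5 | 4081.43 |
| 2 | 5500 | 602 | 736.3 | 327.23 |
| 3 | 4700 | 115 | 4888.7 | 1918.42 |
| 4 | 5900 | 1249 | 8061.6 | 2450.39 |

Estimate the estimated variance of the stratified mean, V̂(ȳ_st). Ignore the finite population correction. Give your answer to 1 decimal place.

V̂(ȳ_st) = Σ W_h² s_h²/n_h, with W_h = N_h/N and N = 21600:
  stratum 1: (5500/21600)²·4081.43²/120 = 9000.39
  stratum 2: (5500/21600)²·327.23²/602 = 11.5326
  stratum 3: (4700/21600)²·1918.42²/115 = 1515.23
  stratum 4: (5900/21600)²·2450.39²/1249 = 358.678
V̂(ȳ_st) = 10885.8

V̂(ȳ_st) ≈ 10885.8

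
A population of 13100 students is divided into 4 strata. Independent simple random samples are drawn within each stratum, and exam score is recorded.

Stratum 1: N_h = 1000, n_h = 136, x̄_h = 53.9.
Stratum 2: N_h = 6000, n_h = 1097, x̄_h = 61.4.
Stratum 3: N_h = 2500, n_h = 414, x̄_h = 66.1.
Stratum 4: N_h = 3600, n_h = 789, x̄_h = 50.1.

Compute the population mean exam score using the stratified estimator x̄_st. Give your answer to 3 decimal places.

N = Σ N_h = 13100. Stratum weights W_h = N_h/N.
x̄_st = (1000·53.9 + 6000·61.4 + 2500·66.1 + 3600·50.1) / 13100 = 58.61908

x̄_st ≈ 58.619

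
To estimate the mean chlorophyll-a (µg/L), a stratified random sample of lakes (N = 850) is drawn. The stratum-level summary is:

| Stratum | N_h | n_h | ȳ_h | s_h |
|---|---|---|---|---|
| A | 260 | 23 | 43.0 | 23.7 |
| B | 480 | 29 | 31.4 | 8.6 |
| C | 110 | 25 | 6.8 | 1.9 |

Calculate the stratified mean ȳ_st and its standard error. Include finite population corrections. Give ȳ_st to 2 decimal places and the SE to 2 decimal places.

ȳ_st = Σ W_h ȳ_h = (260·43.0 + 480·31.4 + 110·6.8)/850 = 31.76471
V̂(ȳ_st) = Σ W_h² (1 − n_h/N_h) s_h²/n_h, with W_h = N_h/N and N = 850:
  stratum A: (260/850)²·(1 − 23/260)·23.7²/23 = 2.08282
  stratum B: (480/850)²·(1 − 29/480)·8.6²/29 = 0.76415
  stratum C: (110/850)²·(1 − 25/110)·1.9²/25 = 0.00186871
V̂(ȳ_st) = 2.84884
SE(ȳ_st) = √2.84884 = 1.68785

ȳ_st ≈ 31.76, SE ≈ 1.69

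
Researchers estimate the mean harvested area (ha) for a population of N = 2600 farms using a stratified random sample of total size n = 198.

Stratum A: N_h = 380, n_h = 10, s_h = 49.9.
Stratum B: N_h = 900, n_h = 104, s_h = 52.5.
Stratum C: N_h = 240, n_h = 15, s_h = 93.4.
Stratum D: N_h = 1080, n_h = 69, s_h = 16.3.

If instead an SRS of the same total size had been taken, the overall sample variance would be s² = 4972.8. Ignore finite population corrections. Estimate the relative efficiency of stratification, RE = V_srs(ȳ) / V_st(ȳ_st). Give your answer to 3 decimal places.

V̂(ȳ_st) = Σ W_h² s_h²/n_h, with W_h = N_h/N and N = 2600:
  stratum A: (380/2600)²·49.9²/10 = 5.3189
  stratum B: (900/2600)²·52.5²/104 = 3.17558
  stratum C: (240/2600)²·93.4²/15 = 4.9554
  stratum D: (1080/2600)²·16.3²/69 = 0.664396
V_st = 14.1143
V_srs = s²/n = 4972.8/198 = 25.1152
Relative efficiency = V_srs / V_st = 25.1152/14.1143 = 1.7794

RE ≈ 1.779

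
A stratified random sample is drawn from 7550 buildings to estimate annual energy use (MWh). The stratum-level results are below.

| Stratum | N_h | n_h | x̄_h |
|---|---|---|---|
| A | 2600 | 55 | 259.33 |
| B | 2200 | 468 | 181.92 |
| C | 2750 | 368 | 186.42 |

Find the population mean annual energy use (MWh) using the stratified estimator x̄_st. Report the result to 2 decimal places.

x̄_st ≈ 210.22

N = Σ N_h = 7550. Stratum weights W_h = N_h/N.
x̄_st = (2600·259.33 + 2200·181.92 + 2750·186.42) / 7550 = 210.2168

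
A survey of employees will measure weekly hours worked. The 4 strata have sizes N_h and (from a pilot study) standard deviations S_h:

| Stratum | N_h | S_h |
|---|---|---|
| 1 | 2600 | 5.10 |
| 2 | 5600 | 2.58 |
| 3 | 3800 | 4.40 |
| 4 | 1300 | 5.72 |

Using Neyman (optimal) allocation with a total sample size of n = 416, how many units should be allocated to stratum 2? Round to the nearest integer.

Neyman allocation: n_h = n · N_h S_h / Σ N_i S_i, with n = 416.
  stratum 1: N_h·S_h = 2600·5.10 = 13260.00
  stratum 2: N_h·S_h = 5600·2.58 = 14448.00
  stratum 3: N_h·S_h = 3800·4.40 = 16720.00
  stratum 4: N_h·S_h = 1300·5.72 = 7436.00
Σ N_h S_h = 51864.00
n for stratum 2 = 416·14448.00/51864.00 = 115.887 → 116

116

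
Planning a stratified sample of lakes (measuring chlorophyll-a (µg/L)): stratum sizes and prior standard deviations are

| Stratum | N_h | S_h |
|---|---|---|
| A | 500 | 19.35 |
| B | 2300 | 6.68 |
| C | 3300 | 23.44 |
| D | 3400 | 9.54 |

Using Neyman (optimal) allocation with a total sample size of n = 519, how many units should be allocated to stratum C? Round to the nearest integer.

Neyman allocation: n_h = n · N_h S_h / Σ N_i S_i, with n = 519.
  stratum A: N_h·S_h = 500·19.35 = 9675.00
  stratum B: N_h·S_h = 2300·6.68 = 15364.00
  stratum C: N_h·S_h = 3300·23.44 = 77352.00
  stratum D: N_h·S_h = 3400·9.54 = 32436.00
Σ N_h S_h = 134827.00
n for stratum C = 519·77352.00/134827.00 = 297.757 → 298

298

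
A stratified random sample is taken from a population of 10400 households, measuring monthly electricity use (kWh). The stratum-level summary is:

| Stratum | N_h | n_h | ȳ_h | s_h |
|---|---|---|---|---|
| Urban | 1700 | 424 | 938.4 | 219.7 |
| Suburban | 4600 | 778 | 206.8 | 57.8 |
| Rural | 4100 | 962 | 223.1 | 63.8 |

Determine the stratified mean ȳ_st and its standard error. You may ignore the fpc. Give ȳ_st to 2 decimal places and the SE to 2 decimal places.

ȳ_st ≈ 332.81, SE ≈ 2.13

ȳ_st = Σ W_h ȳ_h = (1700·938.4 + 4600·206.8 + 4100·223.1)/10400 = 332.81442
V̂(ȳ_st) = Σ W_h² s_h²/n_h, with W_h = N_h/N and N = 10400:
  stratum Urban: (1700/10400)²·219.7²/424 = 3.04176
  stratum Suburban: (4600/10400)²·57.8²/778 = 0.840089
  stratum Rural: (4100/10400)²·63.8²/962 = 0.657608
V̂(ȳ_st) = 4.53946
SE(ȳ_st) = √4.53946 = 2.1306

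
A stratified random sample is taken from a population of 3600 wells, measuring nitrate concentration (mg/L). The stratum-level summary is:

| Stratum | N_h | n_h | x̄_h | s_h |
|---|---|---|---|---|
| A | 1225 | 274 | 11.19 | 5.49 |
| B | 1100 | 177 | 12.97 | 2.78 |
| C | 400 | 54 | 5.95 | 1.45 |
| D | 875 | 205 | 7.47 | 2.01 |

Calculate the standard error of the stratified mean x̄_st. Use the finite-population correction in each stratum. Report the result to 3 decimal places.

V̂(x̄_st) = Σ W_h² (1 − n_h/N_h) s_h²/n_h, with W_h = N_h/N and N = 3600:
  stratum A: (1225/3600)²·(1 − 274/1225)·5.49²/274 = 0.00988794
  stratum B: (1100/3600)²·(1 − 177/1100)·2.78²/177 = 0.00342063
  stratum C: (400/3600)²·(1 − 54/400)·1.45²/54 = 0.000415789
  stratum D: (875/3600)²·(1 − 205/875)·2.01²/205 = 0.000891489
V̂(x̄_st) = 0.0146158
SE(x̄_st) = √0.0146158 = 0.120896

SE(x̄_st) ≈ 0.121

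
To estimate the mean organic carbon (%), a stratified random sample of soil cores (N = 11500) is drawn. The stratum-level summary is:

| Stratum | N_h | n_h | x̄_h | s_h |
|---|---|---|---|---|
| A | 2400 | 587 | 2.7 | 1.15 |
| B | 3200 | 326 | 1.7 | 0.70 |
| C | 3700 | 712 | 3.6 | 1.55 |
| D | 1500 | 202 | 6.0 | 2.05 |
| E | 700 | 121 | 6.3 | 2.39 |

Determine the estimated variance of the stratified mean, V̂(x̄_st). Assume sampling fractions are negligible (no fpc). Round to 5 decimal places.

V̂(x̄_st) = Σ W_h² s_h²/n_h, with W_h = N_h/N and N = 11500:
  stratum A: (2400/11500)²·1.15²/587 = 9.81261e-05
  stratum B: (3200/11500)²·0.70²/326 = 0.000116381
  stratum C: (3700/11500)²·1.55²/712 = 0.000349294
  stratum D: (1500/11500)²·2.05²/202 = 0.000353951
  stratum E: (700/11500)²·2.39²/121 = 0.000174908
V̂(x̄_st) = 0.00109266

V̂(x̄_st) ≈ 0.00109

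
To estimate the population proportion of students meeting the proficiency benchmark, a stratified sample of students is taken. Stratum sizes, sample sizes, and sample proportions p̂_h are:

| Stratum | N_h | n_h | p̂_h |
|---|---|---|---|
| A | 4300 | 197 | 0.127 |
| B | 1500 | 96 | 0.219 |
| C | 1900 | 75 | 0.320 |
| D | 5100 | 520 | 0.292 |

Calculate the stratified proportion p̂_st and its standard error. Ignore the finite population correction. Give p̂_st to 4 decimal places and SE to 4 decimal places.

N = 12800; stratum weights W_h = N_h/N.
p̂_st = Σ W_h p̂_h = (4300·0.127 + 1500·0.219 + 1900·0.320 + 5100·0.292)/12800 = 0.23217
V̂(p̂_st) = Σ W_h² p̂_h(1−p̂_h)/(n_h−1):
  stratum A: (4300/12800)²·0.127·0.873/196 = 6.38379e-05
  stratum B: (1500/12800)²·0.219·0.781/95 = 2.47249e-05
  stratum C: (1900/12800)²·0.320·0.680/74 = 6.4791e-05
  stratum D: (5100/12800)²·0.292·0.708/519 = 6.32367e-05
V̂(p̂_st) = 0.00021659; SE = √V̂ = 0.014717

p̂_st ≈ 0.2322, SE ≈ 0.0147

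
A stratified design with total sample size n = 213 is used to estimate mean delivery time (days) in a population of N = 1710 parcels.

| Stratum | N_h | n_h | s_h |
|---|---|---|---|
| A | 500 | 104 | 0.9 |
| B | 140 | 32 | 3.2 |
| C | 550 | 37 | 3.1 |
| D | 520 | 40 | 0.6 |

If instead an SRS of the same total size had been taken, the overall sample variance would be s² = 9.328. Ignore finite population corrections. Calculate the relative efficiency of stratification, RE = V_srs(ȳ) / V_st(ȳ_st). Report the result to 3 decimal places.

RE ≈ 1.435

V̂(ȳ_st) = Σ W_h² s_h²/n_h, with W_h = N_h/N and N = 1710:
  stratum A: (500/1710)²·0.9²/104 = 0.000665885
  stratum B: (140/1710)²·3.2²/32 = 0.00214493
  stratum C: (550/1710)²·3.1²/37 = 0.0268692
  stratum D: (520/1710)²·0.6²/40 = 0.000832256
V_st = 0.0305123
V_srs = s²/n = 9.328/213 = 0.0437934
Relative efficiency = V_srs / V_st = 0.0437934/0.0305123 = 1.4353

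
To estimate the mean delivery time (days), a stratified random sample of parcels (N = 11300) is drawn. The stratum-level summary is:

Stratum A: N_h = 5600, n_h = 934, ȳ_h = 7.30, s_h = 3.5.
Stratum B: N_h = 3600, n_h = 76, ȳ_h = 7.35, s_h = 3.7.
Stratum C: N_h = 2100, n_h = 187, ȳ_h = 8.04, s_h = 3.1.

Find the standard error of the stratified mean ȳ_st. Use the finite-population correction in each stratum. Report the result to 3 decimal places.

V̂(ȳ_st) = Σ W_h² (1 − n_h/N_h) s_h²/n_h, with W_h = N_h/N and N = 11300:
  stratum A: (5600/11300)²·(1 − 934/5600)·3.5²/934 = 0.00268389
  stratum B: (3600/11300)²·(1 − 76/3600)·3.7²/76 = 0.0178966
  stratum C: (2100/11300)²·(1 − 187/2100)·3.1²/187 = 0.00161681
V̂(ȳ_st) = 0.0221973
SE(ȳ_st) = √0.0221973 = 0.148988

SE(ȳ_st) ≈ 0.149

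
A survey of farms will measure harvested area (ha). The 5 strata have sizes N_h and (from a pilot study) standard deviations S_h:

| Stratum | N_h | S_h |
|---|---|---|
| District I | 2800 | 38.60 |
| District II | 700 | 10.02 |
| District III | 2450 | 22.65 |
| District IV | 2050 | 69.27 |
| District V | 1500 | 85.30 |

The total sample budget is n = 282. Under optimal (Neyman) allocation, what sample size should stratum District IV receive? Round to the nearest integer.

91

Neyman allocation: n_h = n · N_h S_h / Σ N_i S_i, with n = 282.
  stratum District I: N_h·S_h = 2800·38.60 = 108080.00
  stratum District II: N_h·S_h = 700·10.02 = 7014.00
  stratum District III: N_h·S_h = 2450·22.65 = 55492.50
  stratum District IV: N_h·S_h = 2050·69.27 = 142003.50
  stratum District V: N_h·S_h = 1500·85.30 = 127950.00
Σ N_h S_h = 440540.00
n for stratum District IV = 282·142003.50/440540.00 = 90.900 → 91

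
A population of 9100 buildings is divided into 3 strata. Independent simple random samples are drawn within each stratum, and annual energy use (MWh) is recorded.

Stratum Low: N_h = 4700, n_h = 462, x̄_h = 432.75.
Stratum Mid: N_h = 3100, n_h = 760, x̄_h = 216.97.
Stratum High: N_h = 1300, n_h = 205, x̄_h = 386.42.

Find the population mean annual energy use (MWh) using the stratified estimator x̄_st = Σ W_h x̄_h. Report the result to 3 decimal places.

N = Σ N_h = 9100. Stratum weights W_h = N_h/N.
x̄_st = (4700·432.75 + 3100·216.97 + 1300·386.42) / 9100 = 352.62396

x̄_st ≈ 352.624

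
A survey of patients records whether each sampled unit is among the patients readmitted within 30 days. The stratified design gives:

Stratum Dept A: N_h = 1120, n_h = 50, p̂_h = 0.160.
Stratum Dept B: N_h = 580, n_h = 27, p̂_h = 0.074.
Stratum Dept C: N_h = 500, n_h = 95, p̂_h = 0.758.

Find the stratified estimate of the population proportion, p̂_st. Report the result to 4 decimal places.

p̂_st ≈ 0.2732

N = 2200; stratum weights W_h = N_h/N.
p̂_st = Σ W_h p̂_h = (1120·0.160 + 580·0.074 + 500·0.758)/2200 = 0.27324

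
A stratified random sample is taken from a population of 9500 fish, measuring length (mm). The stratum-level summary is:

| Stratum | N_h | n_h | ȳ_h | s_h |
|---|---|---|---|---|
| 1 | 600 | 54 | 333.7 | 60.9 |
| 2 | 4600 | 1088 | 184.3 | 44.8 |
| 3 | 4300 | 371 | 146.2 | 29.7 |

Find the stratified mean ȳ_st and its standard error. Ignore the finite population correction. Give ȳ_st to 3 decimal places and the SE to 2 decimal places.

ȳ_st ≈ 176.491, SE ≈ 1.09

ȳ_st = Σ W_h ȳ_h = (600·333.7 + 4600·184.3 + 4300·146.2)/9500 = 176.49053
V̂(ȳ_st) = Σ W_h² s_h²/n_h, with W_h = N_h/N and N = 9500:
  stratum 1: (600/9500)²·60.9²/54 = 0.273966
  stratum 2: (4600/9500)²·44.8²/1088 = 0.432509
  stratum 3: (4300/9500)²·29.7²/371 = 0.487112
V̂(ȳ_st) = 1.19359
SE(ȳ_st) = √1.19359 = 1.09251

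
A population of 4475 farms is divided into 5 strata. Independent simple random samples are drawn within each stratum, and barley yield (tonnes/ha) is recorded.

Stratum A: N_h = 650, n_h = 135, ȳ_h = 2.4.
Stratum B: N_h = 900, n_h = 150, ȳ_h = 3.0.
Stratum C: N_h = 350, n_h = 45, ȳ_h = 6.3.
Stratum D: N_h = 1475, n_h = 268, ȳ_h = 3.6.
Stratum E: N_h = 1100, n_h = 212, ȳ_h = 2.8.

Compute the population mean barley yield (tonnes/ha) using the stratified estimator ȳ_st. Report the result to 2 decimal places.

ȳ_st ≈ 3.32

N = Σ N_h = 4475. Stratum weights W_h = N_h/N.
ȳ_st = (650·2.4 + 900·3.0 + 350·6.3 + 1475·3.6 + 1100·2.8) / 4475 = 3.3196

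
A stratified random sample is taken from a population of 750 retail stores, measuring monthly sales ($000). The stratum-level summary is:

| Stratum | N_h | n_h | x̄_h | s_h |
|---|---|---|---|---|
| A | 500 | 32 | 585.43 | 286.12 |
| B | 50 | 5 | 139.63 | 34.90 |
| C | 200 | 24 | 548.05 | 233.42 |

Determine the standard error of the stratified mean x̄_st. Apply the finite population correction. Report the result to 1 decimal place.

V̂(x̄_st) = Σ W_h² (1 − n_h/N_h) s_h²/n_h, with W_h = N_h/N and N = 750:
  stratum A: (500/750)²·(1 − 32/500)·286.12²/32 = 1064.24
  stratum B: (50/750)²·(1 − 5/50)·34.90²/5 = 0.974408
  stratum C: (200/750)²·(1 − 24/200)·233.42²/24 = 142.064
V̂(x̄_st) = 1207.28
SE(x̄_st) = √1207.28 = 34.7459

SE(x̄_st) ≈ 34.7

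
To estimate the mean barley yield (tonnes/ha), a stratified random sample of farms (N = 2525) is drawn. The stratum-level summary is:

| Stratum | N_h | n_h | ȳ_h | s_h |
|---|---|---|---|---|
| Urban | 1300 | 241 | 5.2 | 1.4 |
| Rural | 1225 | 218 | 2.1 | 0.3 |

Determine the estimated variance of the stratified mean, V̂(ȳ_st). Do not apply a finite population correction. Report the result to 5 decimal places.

V̂(ȳ_st) ≈ 0.00225

V̂(ȳ_st) = Σ W_h² s_h²/n_h, with W_h = N_h/N and N = 2525:
  stratum Urban: (1300/2525)²·1.4²/241 = 0.00215577
  stratum Rural: (1225/2525)²·0.3²/218 = 9.71707e-05
V̂(ȳ_st) = 0.00225294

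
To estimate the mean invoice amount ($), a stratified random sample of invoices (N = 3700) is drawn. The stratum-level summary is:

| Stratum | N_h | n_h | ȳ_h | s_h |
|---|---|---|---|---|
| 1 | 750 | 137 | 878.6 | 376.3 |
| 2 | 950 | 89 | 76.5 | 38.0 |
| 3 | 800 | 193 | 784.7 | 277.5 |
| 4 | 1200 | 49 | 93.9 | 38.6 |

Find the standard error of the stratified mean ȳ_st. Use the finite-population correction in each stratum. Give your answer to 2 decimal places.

V̂(ȳ_st) = Σ W_h² (1 − n_h/N_h) s_h²/n_h, with W_h = N_h/N and N = 3700:
  stratum 1: (750/3700)²·(1 − 137/750)·376.3²/137 = 34.7109
  stratum 2: (950/3700)²·(1 − 89/950)·38.0²/89 = 0.969394
  stratum 3: (800/3700)²·(1 − 193/800)·277.5²/193 = 14.1528
  stratum 4: (1200/3700)²·(1 − 49/1200)·38.6²/49 = 3.06783
V̂(ȳ_st) = 52.901
SE(ȳ_st) = √52.901 = 7.27331

SE(ȳ_st) ≈ 7.27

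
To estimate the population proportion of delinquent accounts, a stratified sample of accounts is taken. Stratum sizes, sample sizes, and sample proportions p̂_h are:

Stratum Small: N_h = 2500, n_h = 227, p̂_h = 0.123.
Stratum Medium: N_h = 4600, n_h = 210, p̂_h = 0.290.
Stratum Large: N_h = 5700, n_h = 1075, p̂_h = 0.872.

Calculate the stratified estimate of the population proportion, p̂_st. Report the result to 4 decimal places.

N = 12800; stratum weights W_h = N_h/N.
p̂_st = Σ W_h p̂_h = (2500·0.123 + 4600·0.290 + 5700·0.872)/12800 = 0.51655

p̂_st ≈ 0.5166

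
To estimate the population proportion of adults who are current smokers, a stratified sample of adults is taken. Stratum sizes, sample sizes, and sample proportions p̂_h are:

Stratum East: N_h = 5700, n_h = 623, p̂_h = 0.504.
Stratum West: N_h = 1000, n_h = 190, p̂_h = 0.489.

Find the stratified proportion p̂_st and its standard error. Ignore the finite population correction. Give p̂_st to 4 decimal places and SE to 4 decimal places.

N = 6700; stratum weights W_h = N_h/N.
p̂_st = Σ W_h p̂_h = (5700·0.504 + 1000·0.489)/6700 = 0.50176
V̂(p̂_st) = Σ W_h² p̂_h(1−p̂_h)/(n_h−1):
  stratum East: (5700/6700)²·0.504·0.496/622 = 0.000290885
  stratum West: (1000/6700)²·0.489·0.511/189 = 2.94522e-05
V̂(p̂_st) = 0.000320338; SE = √V̂ = 0.017898

p̂_st ≈ 0.5018, SE ≈ 0.0179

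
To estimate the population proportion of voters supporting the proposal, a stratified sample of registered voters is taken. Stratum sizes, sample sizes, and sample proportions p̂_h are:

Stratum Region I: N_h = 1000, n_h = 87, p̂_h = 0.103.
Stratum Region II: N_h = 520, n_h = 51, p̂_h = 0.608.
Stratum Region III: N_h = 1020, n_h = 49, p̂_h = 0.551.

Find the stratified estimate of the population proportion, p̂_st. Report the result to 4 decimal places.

p̂_st ≈ 0.3863

N = 2540; stratum weights W_h = N_h/N.
p̂_st = Σ W_h p̂_h = (1000·0.103 + 520·0.608 + 1020·0.551)/2540 = 0.38629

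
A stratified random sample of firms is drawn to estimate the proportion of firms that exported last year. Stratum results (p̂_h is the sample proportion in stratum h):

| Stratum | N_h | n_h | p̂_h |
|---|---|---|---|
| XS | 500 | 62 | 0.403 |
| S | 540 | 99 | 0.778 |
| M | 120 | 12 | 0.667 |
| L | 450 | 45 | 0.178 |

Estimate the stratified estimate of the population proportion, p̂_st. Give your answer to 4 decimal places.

p̂_st ≈ 0.4856

N = 1610; stratum weights W_h = N_h/N.
p̂_st = Σ W_h p̂_h = (500·0.403 + 540·0.778 + 120·0.667 + 450·0.178)/1610 = 0.48557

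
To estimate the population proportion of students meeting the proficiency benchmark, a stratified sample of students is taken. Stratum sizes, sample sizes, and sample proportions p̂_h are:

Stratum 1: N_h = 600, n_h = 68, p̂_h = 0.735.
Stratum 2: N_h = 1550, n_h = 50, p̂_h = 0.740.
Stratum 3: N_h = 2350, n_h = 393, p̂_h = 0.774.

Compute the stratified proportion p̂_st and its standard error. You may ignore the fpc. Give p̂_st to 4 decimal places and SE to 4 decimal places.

N = 4500; stratum weights W_h = N_h/N.
p̂_st = Σ W_h p̂_h = (600·0.735 + 1550·0.740 + 2350·0.774)/4500 = 0.75709
V̂(p̂_st) = Σ W_h² p̂_h(1−p̂_h)/(n_h−1):
  stratum 1: (600/4500)²·0.735·0.265/67 = 5.16816e-05
  stratum 2: (1550/4500)²·0.740·0.260/49 = 0.000465851
  stratum 3: (2350/4500)²·0.774·0.226/392 = 0.000121695
V̂(p̂_st) = 0.000639228; SE = √V̂ = 0.025283

p̂_st ≈ 0.7571, SE ≈ 0.0253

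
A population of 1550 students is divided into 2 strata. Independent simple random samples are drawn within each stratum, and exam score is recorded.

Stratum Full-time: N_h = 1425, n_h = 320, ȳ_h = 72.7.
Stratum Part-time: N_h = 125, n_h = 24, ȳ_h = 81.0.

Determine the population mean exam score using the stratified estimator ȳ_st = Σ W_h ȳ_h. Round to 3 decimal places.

N = Σ N_h = 1550. Stratum weights W_h = N_h/N.
ȳ_st = (1425·72.7 + 125·81.0) / 1550 = 73.36935

ȳ_st ≈ 73.369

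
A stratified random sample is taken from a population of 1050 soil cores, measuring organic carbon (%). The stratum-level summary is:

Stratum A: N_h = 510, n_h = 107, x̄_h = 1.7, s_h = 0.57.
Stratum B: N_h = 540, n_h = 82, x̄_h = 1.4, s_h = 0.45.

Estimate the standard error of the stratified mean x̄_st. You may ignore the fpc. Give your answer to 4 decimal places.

SE(x̄_st) ≈ 0.0370

V̂(x̄_st) = Σ W_h² s_h²/n_h, with W_h = N_h/N and N = 1050:
  stratum A: (510/1050)²·0.57²/107 = 0.000716354
  stratum B: (540/1050)²·0.45²/82 = 0.000653161
V̂(x̄_st) = 0.00136951
SE(x̄_st) = √0.00136951 = 0.037007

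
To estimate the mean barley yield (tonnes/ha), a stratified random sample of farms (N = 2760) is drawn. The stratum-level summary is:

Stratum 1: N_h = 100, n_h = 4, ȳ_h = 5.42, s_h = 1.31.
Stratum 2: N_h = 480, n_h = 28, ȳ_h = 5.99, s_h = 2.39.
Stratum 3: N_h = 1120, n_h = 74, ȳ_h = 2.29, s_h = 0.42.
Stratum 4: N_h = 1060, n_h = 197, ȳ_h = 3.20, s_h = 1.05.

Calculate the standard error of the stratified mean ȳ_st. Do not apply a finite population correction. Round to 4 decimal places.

SE(ȳ_st) ≈ 0.0892

V̂(ȳ_st) = Σ W_h² s_h²/n_h, with W_h = N_h/N and N = 2760:
  stratum 1: (100/2760)²·1.31²/4 = 0.000563202
  stratum 2: (480/2760)²·2.39²/28 = 0.00617024
  stratum 3: (1120/2760)²·0.42²/74 = 0.000392541
  stratum 4: (1060/2760)²·1.05²/197 = 0.000825479
V̂(ȳ_st) = 0.00795146
SE(ȳ_st) = √0.00795146 = 0.089171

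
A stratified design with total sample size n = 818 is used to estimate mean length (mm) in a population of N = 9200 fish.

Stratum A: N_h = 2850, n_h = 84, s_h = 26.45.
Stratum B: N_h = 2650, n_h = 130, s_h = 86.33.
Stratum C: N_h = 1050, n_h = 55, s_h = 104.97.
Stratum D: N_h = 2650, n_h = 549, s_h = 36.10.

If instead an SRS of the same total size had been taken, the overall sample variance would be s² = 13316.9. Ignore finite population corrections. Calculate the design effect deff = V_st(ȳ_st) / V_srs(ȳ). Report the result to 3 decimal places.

V̂(ȳ_st) = Σ W_h² s_h²/n_h, with W_h = N_h/N and N = 9200:
  stratum A: (2850/9200)²·26.45²/84 = 0.799256
  stratum B: (2650/9200)²·86.33²/130 = 4.7566
  stratum C: (1050/9200)²·104.97²/55 = 2.60958
  stratum D: (2650/9200)²·36.10²/549 = 0.196951
V_st = 8.36238
V_srs = s²/n = 13316.9/818 = 16.2798
deff = V_st / V_srs = 8.36238/16.2798 = 0.5137

deff ≈ 0.514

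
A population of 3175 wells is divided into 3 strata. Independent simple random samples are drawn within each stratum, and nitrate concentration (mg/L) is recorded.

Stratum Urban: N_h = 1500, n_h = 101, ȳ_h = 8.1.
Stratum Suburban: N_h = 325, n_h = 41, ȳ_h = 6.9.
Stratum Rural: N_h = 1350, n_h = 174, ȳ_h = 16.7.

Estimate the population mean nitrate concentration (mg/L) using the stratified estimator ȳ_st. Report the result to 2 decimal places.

ȳ_st ≈ 11.63

N = Σ N_h = 3175. Stratum weights W_h = N_h/N.
ȳ_st = (1500·8.1 + 325·6.9 + 1350·16.7) / 3175 = 11.6339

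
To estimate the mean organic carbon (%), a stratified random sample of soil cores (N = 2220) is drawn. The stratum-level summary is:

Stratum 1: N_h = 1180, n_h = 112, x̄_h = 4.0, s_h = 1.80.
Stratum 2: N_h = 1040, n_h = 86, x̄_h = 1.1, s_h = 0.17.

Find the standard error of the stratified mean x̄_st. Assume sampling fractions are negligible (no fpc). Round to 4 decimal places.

SE(x̄_st) ≈ 0.0908

V̂(x̄_st) = Σ W_h² s_h²/n_h, with W_h = N_h/N and N = 2220:
  stratum 1: (1180/2220)²·1.80²/112 = 0.00817307
  stratum 2: (1040/2220)²·0.17²/86 = 7.37497e-05
V̂(x̄_st) = 0.00824682
SE(x̄_st) = √0.00824682 = 0.090812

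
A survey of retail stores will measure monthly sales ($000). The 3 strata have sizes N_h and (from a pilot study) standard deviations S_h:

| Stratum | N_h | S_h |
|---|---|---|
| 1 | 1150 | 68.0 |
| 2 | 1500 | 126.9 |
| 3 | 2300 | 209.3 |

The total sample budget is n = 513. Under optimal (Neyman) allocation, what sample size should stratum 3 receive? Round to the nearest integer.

329

Neyman allocation: n_h = n · N_h S_h / Σ N_i S_i, with n = 513.
  stratum 1: N_h·S_h = 1150·68.0 = 78200.00
  stratum 2: N_h·S_h = 1500·126.9 = 190350.00
  stratum 3: N_h·S_h = 2300·209.3 = 481390.00
Σ N_h S_h = 749940.00
n for stratum 3 = 513·481390.00/749940.00 = 329.297 → 329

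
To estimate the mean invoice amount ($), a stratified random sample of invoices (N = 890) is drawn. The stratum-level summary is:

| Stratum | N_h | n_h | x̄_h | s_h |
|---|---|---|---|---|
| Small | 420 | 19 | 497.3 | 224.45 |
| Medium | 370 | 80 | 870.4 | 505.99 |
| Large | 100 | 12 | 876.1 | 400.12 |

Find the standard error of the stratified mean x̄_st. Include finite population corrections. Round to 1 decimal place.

SE(x̄_st) ≈ 33.8

V̂(x̄_st) = Σ W_h² (1 − n_h/N_h) s_h²/n_h, with W_h = N_h/N and N = 890:
  stratum Small: (420/890)²·(1 − 19/420)·224.45²/19 = 563.767
  stratum Medium: (370/890)²·(1 − 80/370)·505.99²/80 = 433.524
  stratum Large: (100/890)²·(1 − 12/100)·400.12²/12 = 148.218
V̂(x̄_st) = 1145.51
SE(x̄_st) = √1145.51 = 33.8454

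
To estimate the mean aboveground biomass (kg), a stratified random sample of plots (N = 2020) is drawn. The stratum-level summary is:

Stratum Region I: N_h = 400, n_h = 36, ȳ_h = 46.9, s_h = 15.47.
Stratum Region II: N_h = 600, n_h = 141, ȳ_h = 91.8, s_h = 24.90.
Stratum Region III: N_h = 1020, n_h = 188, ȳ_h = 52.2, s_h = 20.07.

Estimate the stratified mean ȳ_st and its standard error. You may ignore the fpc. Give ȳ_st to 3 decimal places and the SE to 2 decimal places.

ȳ_st ≈ 62.913, SE ≈ 1.09

ȳ_st = Σ W_h ȳ_h = (400·46.9 + 600·91.8 + 1020·52.2)/2020 = 62.91287
V̂(ȳ_st) = Σ W_h² s_h²/n_h, with W_h = N_h/N and N = 2020:
  stratum Region I: (400/2020)²·15.47²/36 = 0.260673
  stratum Region II: (600/2020)²·24.90²/141 = 0.387953
  stratum Region III: (1020/2020)²·20.07²/188 = 0.546304
V̂(ȳ_st) = 1.19493
SE(ȳ_st) = √1.19493 = 1.09313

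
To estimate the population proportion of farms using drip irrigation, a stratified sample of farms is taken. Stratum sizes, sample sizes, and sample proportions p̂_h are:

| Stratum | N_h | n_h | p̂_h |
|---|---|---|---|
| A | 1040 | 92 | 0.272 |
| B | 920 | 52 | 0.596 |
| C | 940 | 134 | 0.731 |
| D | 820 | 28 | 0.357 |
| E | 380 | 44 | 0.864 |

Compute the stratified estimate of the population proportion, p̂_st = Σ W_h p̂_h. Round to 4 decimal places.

p̂_st ≈ 0.5218

N = 4100; stratum weights W_h = N_h/N.
p̂_st = Σ W_h p̂_h = (1040·0.272 + 920·0.596 + 940·0.731 + 820·0.357 + 380·0.864)/4100 = 0.52180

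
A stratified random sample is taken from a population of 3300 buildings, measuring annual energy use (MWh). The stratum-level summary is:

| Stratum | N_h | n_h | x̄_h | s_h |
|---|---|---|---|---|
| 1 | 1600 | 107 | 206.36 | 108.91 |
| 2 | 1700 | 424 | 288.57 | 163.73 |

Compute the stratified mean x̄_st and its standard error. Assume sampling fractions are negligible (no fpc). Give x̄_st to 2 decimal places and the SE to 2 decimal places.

x̄_st = Σ W_h x̄_h = (1600·206.36 + 1700·288.57)/3300 = 248.71061
V̂(x̄_st) = Σ W_h² s_h²/n_h, with W_h = N_h/N and N = 3300:
  stratum 1: (1600/3300)²·108.91²/107 = 26.0594
  stratum 2: (1700/3300)²·163.73²/424 = 16.7788
V̂(x̄_st) = 42.8382
SE(x̄_st) = √42.8382 = 6.54509

x̄_st ≈ 248.71, SE ≈ 6.55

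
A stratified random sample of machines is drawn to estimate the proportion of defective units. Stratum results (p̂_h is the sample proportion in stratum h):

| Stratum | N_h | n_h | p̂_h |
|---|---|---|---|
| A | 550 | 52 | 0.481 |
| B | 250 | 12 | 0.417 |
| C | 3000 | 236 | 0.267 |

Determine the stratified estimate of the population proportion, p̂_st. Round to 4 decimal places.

p̂_st ≈ 0.3078

N = 3800; stratum weights W_h = N_h/N.
p̂_st = Σ W_h p̂_h = (550·0.481 + 250·0.417 + 3000·0.267)/3800 = 0.30784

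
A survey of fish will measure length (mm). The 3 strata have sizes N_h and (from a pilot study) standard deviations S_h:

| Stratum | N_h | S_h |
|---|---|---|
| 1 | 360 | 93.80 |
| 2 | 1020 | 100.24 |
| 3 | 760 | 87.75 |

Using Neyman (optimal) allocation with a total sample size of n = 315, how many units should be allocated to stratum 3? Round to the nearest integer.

104

Neyman allocation: n_h = n · N_h S_h / Σ N_i S_i, with n = 315.
  stratum 1: N_h·S_h = 360·93.80 = 33768.00
  stratum 2: N_h·S_h = 1020·100.24 = 102244.80
  stratum 3: N_h·S_h = 760·87.75 = 66690.00
Σ N_h S_h = 202702.80
n for stratum 3 = 315·66690.00/202702.80 = 103.636 → 104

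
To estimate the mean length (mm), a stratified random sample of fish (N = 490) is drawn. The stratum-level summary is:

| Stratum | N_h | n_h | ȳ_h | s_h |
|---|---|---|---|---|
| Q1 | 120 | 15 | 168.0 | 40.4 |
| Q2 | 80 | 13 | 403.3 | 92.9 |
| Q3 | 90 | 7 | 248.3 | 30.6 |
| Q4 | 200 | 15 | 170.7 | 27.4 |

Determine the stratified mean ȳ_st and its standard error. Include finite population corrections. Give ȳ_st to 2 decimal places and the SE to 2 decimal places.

ȳ_st ≈ 222.27, SE ≈ 5.69

ȳ_st = Σ W_h ȳ_h = (120·168.0 + 80·403.3 + 90·248.3 + 200·170.7)/490 = 222.26735
V̂(ȳ_st) = Σ W_h² (1 − n_h/N_h) s_h²/n_h, with W_h = N_h/N and N = 490:
  stratum Q1: (120/490)²·(1 − 15/120)·40.4²/15 = 5.71018
  stratum Q2: (80/490)²·(1 − 13/80)·92.9²/13 = 14.8204
  stratum Q3: (90/490)²·(1 − 7/90)·30.6²/7 = 4.16172
  stratum Q4: (200/490)²·(1 − 15/200)·27.4²/15 = 7.71293
V̂(ȳ_st) = 32.4053
SE(ȳ_st) = √32.4053 = 5.69256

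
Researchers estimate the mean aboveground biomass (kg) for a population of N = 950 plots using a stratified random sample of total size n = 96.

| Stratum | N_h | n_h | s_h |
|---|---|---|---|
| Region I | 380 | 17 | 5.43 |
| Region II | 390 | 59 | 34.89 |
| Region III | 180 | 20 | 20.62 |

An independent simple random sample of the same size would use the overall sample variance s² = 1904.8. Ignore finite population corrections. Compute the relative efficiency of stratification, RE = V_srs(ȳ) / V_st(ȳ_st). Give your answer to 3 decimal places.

V̂(ȳ_st) = Σ W_h² s_h²/n_h, with W_h = N_h/N and N = 950:
  stratum Region I: (380/950)²·5.43²/17 = 0.277505
  stratum Region II: (390/950)²·34.89²/59 = 3.47722
  stratum Region III: (180/950)²·20.62²/20 = 0.763212
V_st = 4.51793
V_srs = s²/n = 1904.8/96 = 19.8417
Relative efficiency = V_srs / V_st = 19.8417/4.51793 = 4.3918

RE ≈ 4.392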